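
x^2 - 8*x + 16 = (x - 4)^2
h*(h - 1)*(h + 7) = h^3 + 6*h^2 - 7*h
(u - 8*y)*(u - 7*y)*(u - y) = u^3 - 16*u^2*y + 71*u*y^2 - 56*y^3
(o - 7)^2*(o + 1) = o^3 - 13*o^2 + 35*o + 49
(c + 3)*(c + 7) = c^2 + 10*c + 21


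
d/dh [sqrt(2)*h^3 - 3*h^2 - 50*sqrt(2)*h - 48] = 3*sqrt(2)*h^2 - 6*h - 50*sqrt(2)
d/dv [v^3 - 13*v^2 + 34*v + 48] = 3*v^2 - 26*v + 34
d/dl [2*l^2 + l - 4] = 4*l + 1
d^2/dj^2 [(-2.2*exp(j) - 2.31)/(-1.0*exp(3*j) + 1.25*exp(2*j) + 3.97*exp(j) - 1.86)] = (8.8*exp(6*j) + 12.54*exp(5*j) + 6.61100000000002*exp(4*j) - 68.0174*exp(3*j) + 26.410725*exp(2*j) + 74.135919*exp(j) + 24.668622)*exp(j)/(1.0*exp(9*j) - 3.75*exp(8*j) - 7.2225*exp(7*j) + 33.401875*exp(6*j) + 14.723325*exp(5*j) - 94.689825*exp(4*j) + 3.18952699999999*exp(3*j) + 74.972322*exp(2*j) - 41.203836*exp(j) + 6.434856)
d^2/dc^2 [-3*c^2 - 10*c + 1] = -6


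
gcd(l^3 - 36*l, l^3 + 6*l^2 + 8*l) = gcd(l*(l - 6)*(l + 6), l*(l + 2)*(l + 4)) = l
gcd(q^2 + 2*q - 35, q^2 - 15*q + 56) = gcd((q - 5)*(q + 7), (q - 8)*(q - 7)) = 1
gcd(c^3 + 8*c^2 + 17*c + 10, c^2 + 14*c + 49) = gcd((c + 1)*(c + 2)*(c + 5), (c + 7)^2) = 1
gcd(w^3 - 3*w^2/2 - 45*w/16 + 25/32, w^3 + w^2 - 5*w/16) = w^2 + w - 5/16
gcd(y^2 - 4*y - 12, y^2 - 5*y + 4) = 1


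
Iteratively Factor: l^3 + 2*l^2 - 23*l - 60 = (l + 4)*(l^2 - 2*l - 15) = (l + 3)*(l + 4)*(l - 5)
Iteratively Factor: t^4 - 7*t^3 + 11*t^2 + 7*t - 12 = (t + 1)*(t^3 - 8*t^2 + 19*t - 12) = (t - 4)*(t + 1)*(t^2 - 4*t + 3) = (t - 4)*(t - 1)*(t + 1)*(t - 3)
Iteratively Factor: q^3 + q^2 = (q + 1)*(q^2) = q*(q + 1)*(q)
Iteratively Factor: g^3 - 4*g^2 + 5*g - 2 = (g - 1)*(g^2 - 3*g + 2) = (g - 1)^2*(g - 2)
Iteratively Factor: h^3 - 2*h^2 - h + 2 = (h - 2)*(h^2 - 1) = (h - 2)*(h + 1)*(h - 1)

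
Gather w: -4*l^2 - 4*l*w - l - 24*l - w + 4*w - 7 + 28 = -4*l^2 - 25*l + w*(3 - 4*l) + 21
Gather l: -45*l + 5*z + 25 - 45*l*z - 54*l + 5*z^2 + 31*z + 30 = l*(-45*z - 99) + 5*z^2 + 36*z + 55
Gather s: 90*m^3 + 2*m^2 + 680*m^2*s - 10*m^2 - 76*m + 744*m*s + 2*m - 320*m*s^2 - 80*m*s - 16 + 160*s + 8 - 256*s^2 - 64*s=90*m^3 - 8*m^2 - 74*m + s^2*(-320*m - 256) + s*(680*m^2 + 664*m + 96) - 8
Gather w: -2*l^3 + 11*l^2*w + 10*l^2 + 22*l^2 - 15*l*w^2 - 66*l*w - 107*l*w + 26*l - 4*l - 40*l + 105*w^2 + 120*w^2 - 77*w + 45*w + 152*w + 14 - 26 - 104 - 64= -2*l^3 + 32*l^2 - 18*l + w^2*(225 - 15*l) + w*(11*l^2 - 173*l + 120) - 180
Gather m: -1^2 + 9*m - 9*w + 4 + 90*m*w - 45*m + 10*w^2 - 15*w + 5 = m*(90*w - 36) + 10*w^2 - 24*w + 8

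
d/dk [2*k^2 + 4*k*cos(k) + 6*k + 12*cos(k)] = -4*k*sin(k) + 4*k - 12*sin(k) + 4*cos(k) + 6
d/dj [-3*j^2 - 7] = -6*j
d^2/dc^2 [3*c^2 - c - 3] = 6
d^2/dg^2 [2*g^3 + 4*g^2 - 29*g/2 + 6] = 12*g + 8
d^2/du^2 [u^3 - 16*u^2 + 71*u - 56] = 6*u - 32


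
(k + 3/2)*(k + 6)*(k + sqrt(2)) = k^3 + sqrt(2)*k^2 + 15*k^2/2 + 9*k + 15*sqrt(2)*k/2 + 9*sqrt(2)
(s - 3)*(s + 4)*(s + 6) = s^3 + 7*s^2 - 6*s - 72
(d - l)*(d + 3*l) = d^2 + 2*d*l - 3*l^2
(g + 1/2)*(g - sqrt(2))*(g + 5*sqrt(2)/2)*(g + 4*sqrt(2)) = g^4 + g^3/2 + 11*sqrt(2)*g^3/2 + 11*sqrt(2)*g^2/4 + 7*g^2 - 20*sqrt(2)*g + 7*g/2 - 10*sqrt(2)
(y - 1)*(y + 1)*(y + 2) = y^3 + 2*y^2 - y - 2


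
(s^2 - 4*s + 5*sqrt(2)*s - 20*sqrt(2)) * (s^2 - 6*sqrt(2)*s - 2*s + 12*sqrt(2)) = s^4 - 6*s^3 - sqrt(2)*s^3 - 52*s^2 + 6*sqrt(2)*s^2 - 8*sqrt(2)*s + 360*s - 480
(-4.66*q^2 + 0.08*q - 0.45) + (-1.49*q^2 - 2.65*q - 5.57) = -6.15*q^2 - 2.57*q - 6.02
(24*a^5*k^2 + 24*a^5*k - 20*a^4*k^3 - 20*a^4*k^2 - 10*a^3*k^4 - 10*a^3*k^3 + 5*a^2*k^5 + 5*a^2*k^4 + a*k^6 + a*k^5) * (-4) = -96*a^5*k^2 - 96*a^5*k + 80*a^4*k^3 + 80*a^4*k^2 + 40*a^3*k^4 + 40*a^3*k^3 - 20*a^2*k^5 - 20*a^2*k^4 - 4*a*k^6 - 4*a*k^5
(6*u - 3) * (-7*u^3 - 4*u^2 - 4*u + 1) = -42*u^4 - 3*u^3 - 12*u^2 + 18*u - 3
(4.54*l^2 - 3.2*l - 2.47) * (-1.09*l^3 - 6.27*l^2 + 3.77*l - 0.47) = -4.9486*l^5 - 24.9778*l^4 + 39.8721*l^3 + 1.2891*l^2 - 7.8079*l + 1.1609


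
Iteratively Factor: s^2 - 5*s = (s)*(s - 5)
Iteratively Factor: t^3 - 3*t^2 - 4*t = (t + 1)*(t^2 - 4*t) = (t - 4)*(t + 1)*(t)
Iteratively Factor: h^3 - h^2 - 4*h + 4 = (h - 1)*(h^2 - 4) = (h - 1)*(h + 2)*(h - 2)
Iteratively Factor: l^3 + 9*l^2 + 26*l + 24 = (l + 3)*(l^2 + 6*l + 8) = (l + 3)*(l + 4)*(l + 2)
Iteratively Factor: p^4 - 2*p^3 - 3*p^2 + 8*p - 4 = (p + 2)*(p^3 - 4*p^2 + 5*p - 2) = (p - 1)*(p + 2)*(p^2 - 3*p + 2) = (p - 2)*(p - 1)*(p + 2)*(p - 1)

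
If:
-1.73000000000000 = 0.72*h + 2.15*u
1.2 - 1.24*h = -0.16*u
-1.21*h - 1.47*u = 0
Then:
No Solution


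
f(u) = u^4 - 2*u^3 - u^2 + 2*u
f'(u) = 4*u^3 - 6*u^2 - 2*u + 2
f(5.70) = 664.12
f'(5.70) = 536.43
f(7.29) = 2010.89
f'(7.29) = 1218.24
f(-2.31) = 43.17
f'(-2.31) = -74.70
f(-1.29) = 2.82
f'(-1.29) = -13.99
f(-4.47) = 548.94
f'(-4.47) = -466.20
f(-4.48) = 553.62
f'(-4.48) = -469.12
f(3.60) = 68.89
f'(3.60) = 103.66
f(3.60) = 68.89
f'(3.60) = 103.66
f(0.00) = 0.00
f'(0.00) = 2.00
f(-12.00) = 24024.00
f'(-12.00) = -7750.00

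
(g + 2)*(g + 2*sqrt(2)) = g^2 + 2*g + 2*sqrt(2)*g + 4*sqrt(2)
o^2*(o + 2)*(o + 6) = o^4 + 8*o^3 + 12*o^2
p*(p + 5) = p^2 + 5*p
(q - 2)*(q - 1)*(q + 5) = q^3 + 2*q^2 - 13*q + 10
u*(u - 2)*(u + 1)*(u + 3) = u^4 + 2*u^3 - 5*u^2 - 6*u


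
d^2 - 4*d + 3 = (d - 3)*(d - 1)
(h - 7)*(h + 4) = h^2 - 3*h - 28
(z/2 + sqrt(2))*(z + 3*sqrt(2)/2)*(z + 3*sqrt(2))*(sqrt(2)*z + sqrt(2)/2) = sqrt(2)*z^4/2 + sqrt(2)*z^3/4 + 13*z^3/2 + 13*z^2/4 + 27*sqrt(2)*z^2/2 + 27*sqrt(2)*z/4 + 18*z + 9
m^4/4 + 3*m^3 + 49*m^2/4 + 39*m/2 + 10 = (m/4 + 1)*(m + 1)*(m + 2)*(m + 5)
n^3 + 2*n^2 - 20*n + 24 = (n - 2)^2*(n + 6)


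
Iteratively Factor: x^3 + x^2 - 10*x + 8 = (x + 4)*(x^2 - 3*x + 2) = (x - 1)*(x + 4)*(x - 2)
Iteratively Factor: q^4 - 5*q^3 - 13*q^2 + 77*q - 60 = (q - 3)*(q^3 - 2*q^2 - 19*q + 20) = (q - 3)*(q - 1)*(q^2 - q - 20) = (q - 5)*(q - 3)*(q - 1)*(q + 4)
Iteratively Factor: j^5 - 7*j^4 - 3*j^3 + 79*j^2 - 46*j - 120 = (j + 3)*(j^4 - 10*j^3 + 27*j^2 - 2*j - 40) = (j - 2)*(j + 3)*(j^3 - 8*j^2 + 11*j + 20) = (j - 4)*(j - 2)*(j + 3)*(j^2 - 4*j - 5) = (j - 4)*(j - 2)*(j + 1)*(j + 3)*(j - 5)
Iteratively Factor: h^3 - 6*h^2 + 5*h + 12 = (h + 1)*(h^2 - 7*h + 12) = (h - 3)*(h + 1)*(h - 4)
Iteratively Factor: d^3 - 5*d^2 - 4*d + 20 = (d - 2)*(d^2 - 3*d - 10) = (d - 2)*(d + 2)*(d - 5)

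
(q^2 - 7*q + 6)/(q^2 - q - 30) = (q - 1)/(q + 5)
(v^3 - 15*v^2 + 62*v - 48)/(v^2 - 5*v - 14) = (-v^3 + 15*v^2 - 62*v + 48)/(-v^2 + 5*v + 14)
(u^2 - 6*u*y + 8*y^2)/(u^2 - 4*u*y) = (u - 2*y)/u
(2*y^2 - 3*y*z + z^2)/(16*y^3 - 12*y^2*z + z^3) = (y - z)/(8*y^2 - 2*y*z - z^2)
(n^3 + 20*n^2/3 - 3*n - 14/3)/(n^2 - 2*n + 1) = (3*n^2 + 23*n + 14)/(3*(n - 1))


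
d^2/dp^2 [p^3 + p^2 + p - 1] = 6*p + 2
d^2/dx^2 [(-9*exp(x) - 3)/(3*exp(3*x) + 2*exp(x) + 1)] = (-324*exp(6*x) - 243*exp(5*x) + 216*exp(4*x) + 315*exp(3*x) + 81*exp(2*x) + 6*exp(x) - 3)*exp(x)/(27*exp(9*x) + 54*exp(7*x) + 27*exp(6*x) + 36*exp(5*x) + 36*exp(4*x) + 17*exp(3*x) + 12*exp(2*x) + 6*exp(x) + 1)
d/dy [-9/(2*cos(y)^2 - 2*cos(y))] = 9*(sin(y)/cos(y)^2 - 2*tan(y))/(2*(cos(y) - 1)^2)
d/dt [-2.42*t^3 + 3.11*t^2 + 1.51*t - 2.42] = -7.26*t^2 + 6.22*t + 1.51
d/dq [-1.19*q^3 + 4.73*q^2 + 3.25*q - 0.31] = -3.57*q^2 + 9.46*q + 3.25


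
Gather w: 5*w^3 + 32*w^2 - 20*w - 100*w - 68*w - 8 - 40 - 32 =5*w^3 + 32*w^2 - 188*w - 80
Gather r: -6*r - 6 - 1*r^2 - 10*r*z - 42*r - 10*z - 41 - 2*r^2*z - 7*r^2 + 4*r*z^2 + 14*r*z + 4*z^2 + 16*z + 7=r^2*(-2*z - 8) + r*(4*z^2 + 4*z - 48) + 4*z^2 + 6*z - 40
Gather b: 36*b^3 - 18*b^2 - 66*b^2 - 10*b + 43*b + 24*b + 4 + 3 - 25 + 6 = 36*b^3 - 84*b^2 + 57*b - 12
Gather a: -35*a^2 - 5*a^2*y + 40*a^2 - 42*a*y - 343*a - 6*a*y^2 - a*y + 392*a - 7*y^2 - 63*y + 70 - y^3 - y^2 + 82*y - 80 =a^2*(5 - 5*y) + a*(-6*y^2 - 43*y + 49) - y^3 - 8*y^2 + 19*y - 10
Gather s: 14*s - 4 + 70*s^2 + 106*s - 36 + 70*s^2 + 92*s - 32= 140*s^2 + 212*s - 72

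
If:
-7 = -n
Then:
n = 7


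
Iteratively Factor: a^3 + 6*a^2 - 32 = (a - 2)*(a^2 + 8*a + 16) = (a - 2)*(a + 4)*(a + 4)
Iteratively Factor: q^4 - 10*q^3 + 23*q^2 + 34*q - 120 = (q + 2)*(q^3 - 12*q^2 + 47*q - 60) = (q - 4)*(q + 2)*(q^2 - 8*q + 15) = (q - 5)*(q - 4)*(q + 2)*(q - 3)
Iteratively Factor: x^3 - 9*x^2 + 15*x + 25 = (x - 5)*(x^2 - 4*x - 5) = (x - 5)^2*(x + 1)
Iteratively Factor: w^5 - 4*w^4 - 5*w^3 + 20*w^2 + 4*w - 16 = (w - 1)*(w^4 - 3*w^3 - 8*w^2 + 12*w + 16) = (w - 1)*(w + 1)*(w^3 - 4*w^2 - 4*w + 16) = (w - 1)*(w + 1)*(w + 2)*(w^2 - 6*w + 8) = (w - 2)*(w - 1)*(w + 1)*(w + 2)*(w - 4)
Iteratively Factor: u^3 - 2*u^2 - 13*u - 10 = (u + 2)*(u^2 - 4*u - 5) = (u + 1)*(u + 2)*(u - 5)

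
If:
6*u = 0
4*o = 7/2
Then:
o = 7/8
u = 0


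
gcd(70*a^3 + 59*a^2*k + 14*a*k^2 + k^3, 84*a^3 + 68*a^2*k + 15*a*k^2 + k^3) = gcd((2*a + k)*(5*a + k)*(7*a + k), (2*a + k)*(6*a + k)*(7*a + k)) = 14*a^2 + 9*a*k + k^2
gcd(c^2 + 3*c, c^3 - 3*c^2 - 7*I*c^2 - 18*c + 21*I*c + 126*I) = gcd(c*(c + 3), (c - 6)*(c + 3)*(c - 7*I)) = c + 3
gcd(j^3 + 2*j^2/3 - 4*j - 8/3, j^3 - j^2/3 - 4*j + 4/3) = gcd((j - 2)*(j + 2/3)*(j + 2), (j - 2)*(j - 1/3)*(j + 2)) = j^2 - 4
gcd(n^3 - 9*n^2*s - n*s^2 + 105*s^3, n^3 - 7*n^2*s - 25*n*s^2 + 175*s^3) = n^2 - 12*n*s + 35*s^2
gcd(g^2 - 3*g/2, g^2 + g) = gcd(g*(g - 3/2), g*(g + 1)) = g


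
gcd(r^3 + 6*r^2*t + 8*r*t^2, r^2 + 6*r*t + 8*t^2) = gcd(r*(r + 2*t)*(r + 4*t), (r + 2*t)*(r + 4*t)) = r^2 + 6*r*t + 8*t^2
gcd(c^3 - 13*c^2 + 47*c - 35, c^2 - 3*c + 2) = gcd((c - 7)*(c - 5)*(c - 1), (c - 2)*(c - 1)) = c - 1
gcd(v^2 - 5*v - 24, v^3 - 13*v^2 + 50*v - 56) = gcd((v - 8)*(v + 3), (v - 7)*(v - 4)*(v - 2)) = 1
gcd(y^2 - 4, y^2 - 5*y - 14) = y + 2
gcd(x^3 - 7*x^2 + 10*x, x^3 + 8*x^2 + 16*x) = x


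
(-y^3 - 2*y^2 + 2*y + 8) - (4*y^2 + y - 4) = -y^3 - 6*y^2 + y + 12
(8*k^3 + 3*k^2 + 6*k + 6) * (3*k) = 24*k^4 + 9*k^3 + 18*k^2 + 18*k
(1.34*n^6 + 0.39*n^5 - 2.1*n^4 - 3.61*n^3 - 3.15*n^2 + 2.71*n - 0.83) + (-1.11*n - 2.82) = 1.34*n^6 + 0.39*n^5 - 2.1*n^4 - 3.61*n^3 - 3.15*n^2 + 1.6*n - 3.65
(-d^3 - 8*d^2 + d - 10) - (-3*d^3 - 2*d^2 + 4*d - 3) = 2*d^3 - 6*d^2 - 3*d - 7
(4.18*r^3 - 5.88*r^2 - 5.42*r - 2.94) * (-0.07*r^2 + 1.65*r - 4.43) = -0.2926*r^5 + 7.3086*r^4 - 27.84*r^3 + 17.3112*r^2 + 19.1596*r + 13.0242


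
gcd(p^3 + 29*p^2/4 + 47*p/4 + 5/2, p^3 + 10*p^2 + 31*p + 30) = p^2 + 7*p + 10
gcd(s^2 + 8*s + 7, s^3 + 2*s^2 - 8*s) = 1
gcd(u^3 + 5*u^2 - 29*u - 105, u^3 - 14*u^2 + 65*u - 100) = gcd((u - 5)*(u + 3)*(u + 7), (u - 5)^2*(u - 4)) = u - 5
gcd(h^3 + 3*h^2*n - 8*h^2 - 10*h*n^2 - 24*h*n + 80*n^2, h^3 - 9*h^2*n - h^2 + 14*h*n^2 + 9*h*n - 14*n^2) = h - 2*n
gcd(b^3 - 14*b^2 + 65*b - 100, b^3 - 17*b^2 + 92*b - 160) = b^2 - 9*b + 20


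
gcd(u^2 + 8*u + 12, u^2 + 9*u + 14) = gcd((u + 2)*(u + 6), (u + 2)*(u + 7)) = u + 2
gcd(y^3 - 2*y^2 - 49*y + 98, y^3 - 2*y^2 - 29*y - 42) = y - 7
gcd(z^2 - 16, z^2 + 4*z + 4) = 1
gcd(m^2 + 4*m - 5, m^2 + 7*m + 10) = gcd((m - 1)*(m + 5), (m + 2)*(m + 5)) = m + 5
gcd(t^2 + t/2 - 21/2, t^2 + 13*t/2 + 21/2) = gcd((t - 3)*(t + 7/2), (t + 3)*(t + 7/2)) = t + 7/2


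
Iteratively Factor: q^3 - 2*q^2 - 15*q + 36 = (q + 4)*(q^2 - 6*q + 9) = (q - 3)*(q + 4)*(q - 3)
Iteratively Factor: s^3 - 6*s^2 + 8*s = (s - 4)*(s^2 - 2*s) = (s - 4)*(s - 2)*(s)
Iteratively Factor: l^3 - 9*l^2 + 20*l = (l)*(l^2 - 9*l + 20) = l*(l - 5)*(l - 4)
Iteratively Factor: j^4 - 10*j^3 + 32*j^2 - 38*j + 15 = (j - 5)*(j^3 - 5*j^2 + 7*j - 3) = (j - 5)*(j - 1)*(j^2 - 4*j + 3) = (j - 5)*(j - 1)^2*(j - 3)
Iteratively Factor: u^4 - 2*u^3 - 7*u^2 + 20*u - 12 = (u - 2)*(u^3 - 7*u + 6) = (u - 2)^2*(u^2 + 2*u - 3) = (u - 2)^2*(u + 3)*(u - 1)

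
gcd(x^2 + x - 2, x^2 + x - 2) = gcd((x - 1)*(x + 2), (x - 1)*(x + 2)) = x^2 + x - 2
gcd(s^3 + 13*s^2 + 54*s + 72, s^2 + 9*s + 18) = s^2 + 9*s + 18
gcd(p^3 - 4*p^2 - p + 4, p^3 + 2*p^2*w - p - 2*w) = p^2 - 1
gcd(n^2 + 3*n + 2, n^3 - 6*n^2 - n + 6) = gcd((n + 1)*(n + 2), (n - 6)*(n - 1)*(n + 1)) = n + 1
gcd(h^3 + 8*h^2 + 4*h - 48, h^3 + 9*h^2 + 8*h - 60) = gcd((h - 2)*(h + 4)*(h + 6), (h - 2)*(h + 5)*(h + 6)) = h^2 + 4*h - 12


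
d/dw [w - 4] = 1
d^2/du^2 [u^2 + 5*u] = 2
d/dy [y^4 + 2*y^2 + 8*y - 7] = 4*y^3 + 4*y + 8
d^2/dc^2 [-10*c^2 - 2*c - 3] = -20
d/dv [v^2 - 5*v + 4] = 2*v - 5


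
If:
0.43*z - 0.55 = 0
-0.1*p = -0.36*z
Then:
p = 4.60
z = 1.28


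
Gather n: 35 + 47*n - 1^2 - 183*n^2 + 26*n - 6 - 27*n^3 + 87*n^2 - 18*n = -27*n^3 - 96*n^2 + 55*n + 28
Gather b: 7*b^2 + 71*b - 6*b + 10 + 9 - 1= 7*b^2 + 65*b + 18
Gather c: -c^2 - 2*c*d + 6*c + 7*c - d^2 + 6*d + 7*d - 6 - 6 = -c^2 + c*(13 - 2*d) - d^2 + 13*d - 12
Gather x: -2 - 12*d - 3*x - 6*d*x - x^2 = -12*d - x^2 + x*(-6*d - 3) - 2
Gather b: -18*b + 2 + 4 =6 - 18*b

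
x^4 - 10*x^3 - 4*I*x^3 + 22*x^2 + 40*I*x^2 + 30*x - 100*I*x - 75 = (x - 5)^2*(x - 3*I)*(x - I)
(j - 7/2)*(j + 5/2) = j^2 - j - 35/4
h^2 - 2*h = h*(h - 2)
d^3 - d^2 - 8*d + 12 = (d - 2)^2*(d + 3)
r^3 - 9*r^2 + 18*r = r*(r - 6)*(r - 3)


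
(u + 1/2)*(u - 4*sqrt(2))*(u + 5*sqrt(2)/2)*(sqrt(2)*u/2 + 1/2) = sqrt(2)*u^4/2 - u^3 + sqrt(2)*u^3/4 - 43*sqrt(2)*u^2/4 - u^2/2 - 10*u - 43*sqrt(2)*u/8 - 5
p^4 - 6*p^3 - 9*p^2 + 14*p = p*(p - 7)*(p - 1)*(p + 2)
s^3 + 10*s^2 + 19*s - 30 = (s - 1)*(s + 5)*(s + 6)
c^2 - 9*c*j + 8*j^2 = (c - 8*j)*(c - j)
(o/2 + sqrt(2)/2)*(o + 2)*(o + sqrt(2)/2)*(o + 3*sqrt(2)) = o^4/2 + o^3 + 9*sqrt(2)*o^3/4 + 5*o^2 + 9*sqrt(2)*o^2/2 + 3*sqrt(2)*o/2 + 10*o + 3*sqrt(2)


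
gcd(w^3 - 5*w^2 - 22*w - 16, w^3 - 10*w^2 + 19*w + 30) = w + 1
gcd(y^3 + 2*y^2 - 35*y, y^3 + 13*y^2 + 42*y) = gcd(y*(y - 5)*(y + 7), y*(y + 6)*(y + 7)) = y^2 + 7*y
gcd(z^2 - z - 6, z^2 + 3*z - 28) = 1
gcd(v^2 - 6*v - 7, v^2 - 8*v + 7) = v - 7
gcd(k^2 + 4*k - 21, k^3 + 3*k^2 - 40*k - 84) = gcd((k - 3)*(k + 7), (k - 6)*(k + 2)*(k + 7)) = k + 7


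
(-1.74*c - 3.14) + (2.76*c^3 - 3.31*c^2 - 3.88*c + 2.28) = 2.76*c^3 - 3.31*c^2 - 5.62*c - 0.86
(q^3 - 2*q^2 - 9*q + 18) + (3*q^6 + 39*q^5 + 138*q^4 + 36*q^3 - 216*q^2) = 3*q^6 + 39*q^5 + 138*q^4 + 37*q^3 - 218*q^2 - 9*q + 18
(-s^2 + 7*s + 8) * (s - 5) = -s^3 + 12*s^2 - 27*s - 40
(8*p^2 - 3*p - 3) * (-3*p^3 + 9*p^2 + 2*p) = -24*p^5 + 81*p^4 - 2*p^3 - 33*p^2 - 6*p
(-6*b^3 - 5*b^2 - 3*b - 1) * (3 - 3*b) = 18*b^4 - 3*b^3 - 6*b^2 - 6*b - 3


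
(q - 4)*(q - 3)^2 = q^3 - 10*q^2 + 33*q - 36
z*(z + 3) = z^2 + 3*z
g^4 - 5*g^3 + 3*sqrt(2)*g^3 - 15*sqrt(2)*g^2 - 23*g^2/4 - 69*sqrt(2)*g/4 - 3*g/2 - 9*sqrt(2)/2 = (g - 6)*(g + 1/2)^2*(g + 3*sqrt(2))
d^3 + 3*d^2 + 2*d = d*(d + 1)*(d + 2)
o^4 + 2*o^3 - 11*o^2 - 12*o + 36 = (o - 2)^2*(o + 3)^2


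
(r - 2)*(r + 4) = r^2 + 2*r - 8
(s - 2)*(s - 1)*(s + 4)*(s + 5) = s^4 + 6*s^3 - 5*s^2 - 42*s + 40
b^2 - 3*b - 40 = (b - 8)*(b + 5)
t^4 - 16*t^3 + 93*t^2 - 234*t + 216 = (t - 6)*(t - 4)*(t - 3)^2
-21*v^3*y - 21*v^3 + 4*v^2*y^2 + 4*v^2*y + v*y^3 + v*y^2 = (-3*v + y)*(7*v + y)*(v*y + v)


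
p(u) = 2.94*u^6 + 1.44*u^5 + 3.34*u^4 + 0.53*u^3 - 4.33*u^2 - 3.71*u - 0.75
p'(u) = 17.64*u^5 + 7.2*u^4 + 13.36*u^3 + 1.59*u^2 - 8.66*u - 3.71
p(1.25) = 12.65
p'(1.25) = 85.45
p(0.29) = -2.15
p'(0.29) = -5.67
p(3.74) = 9705.67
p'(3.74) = 15001.68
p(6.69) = 289501.75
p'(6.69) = 254822.16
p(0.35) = -2.49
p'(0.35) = -5.77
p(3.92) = 12739.17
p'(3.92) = 18819.49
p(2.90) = 2245.37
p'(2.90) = 4437.79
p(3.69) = 8979.33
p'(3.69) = 14059.97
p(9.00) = 1669382.34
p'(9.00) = 1098650.14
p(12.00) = 9206616.33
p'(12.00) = 4561903.09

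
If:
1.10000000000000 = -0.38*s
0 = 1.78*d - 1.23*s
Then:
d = -2.00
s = -2.89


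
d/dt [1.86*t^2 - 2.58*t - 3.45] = 3.72*t - 2.58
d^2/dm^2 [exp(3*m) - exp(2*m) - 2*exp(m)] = (9*exp(2*m) - 4*exp(m) - 2)*exp(m)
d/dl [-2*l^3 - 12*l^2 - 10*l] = -6*l^2 - 24*l - 10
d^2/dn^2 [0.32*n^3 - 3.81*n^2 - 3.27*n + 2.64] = 1.92*n - 7.62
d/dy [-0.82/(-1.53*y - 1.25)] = -1.2546/(1.53*y + 1.25)^2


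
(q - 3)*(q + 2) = q^2 - q - 6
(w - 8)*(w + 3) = w^2 - 5*w - 24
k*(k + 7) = k^2 + 7*k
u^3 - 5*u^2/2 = u^2*(u - 5/2)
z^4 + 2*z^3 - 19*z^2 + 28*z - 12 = (z - 2)*(z - 1)^2*(z + 6)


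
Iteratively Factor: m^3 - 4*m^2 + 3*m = (m)*(m^2 - 4*m + 3) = m*(m - 1)*(m - 3)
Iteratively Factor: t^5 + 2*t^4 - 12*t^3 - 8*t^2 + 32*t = (t)*(t^4 + 2*t^3 - 12*t^2 - 8*t + 32) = t*(t + 2)*(t^3 - 12*t + 16) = t*(t - 2)*(t + 2)*(t^2 + 2*t - 8) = t*(t - 2)*(t + 2)*(t + 4)*(t - 2)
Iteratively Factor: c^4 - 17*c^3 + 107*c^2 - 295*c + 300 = (c - 4)*(c^3 - 13*c^2 + 55*c - 75) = (c - 5)*(c - 4)*(c^2 - 8*c + 15) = (c - 5)*(c - 4)*(c - 3)*(c - 5)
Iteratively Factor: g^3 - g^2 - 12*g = (g)*(g^2 - g - 12) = g*(g + 3)*(g - 4)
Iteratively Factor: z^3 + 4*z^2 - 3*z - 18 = (z - 2)*(z^2 + 6*z + 9) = (z - 2)*(z + 3)*(z + 3)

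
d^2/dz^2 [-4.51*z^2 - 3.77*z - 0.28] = -9.02000000000000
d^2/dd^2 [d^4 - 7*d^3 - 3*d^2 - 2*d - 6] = 12*d^2 - 42*d - 6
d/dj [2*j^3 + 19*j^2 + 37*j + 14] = 6*j^2 + 38*j + 37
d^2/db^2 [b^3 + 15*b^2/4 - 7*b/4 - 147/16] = 6*b + 15/2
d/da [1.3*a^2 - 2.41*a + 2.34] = 2.6*a - 2.41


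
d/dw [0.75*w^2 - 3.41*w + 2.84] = 1.5*w - 3.41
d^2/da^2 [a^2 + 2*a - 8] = 2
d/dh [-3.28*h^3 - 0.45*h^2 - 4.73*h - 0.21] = -9.84*h^2 - 0.9*h - 4.73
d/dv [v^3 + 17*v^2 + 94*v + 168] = 3*v^2 + 34*v + 94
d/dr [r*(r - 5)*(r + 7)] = 3*r^2 + 4*r - 35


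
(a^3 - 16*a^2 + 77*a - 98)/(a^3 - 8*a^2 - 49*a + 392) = (a^2 - 9*a + 14)/(a^2 - a - 56)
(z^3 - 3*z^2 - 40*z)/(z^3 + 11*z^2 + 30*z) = (z - 8)/(z + 6)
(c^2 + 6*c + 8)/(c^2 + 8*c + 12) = (c + 4)/(c + 6)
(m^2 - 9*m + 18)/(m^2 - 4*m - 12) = (m - 3)/(m + 2)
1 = 1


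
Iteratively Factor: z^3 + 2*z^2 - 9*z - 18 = (z + 3)*(z^2 - z - 6) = (z + 2)*(z + 3)*(z - 3)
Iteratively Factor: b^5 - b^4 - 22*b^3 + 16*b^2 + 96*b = (b - 4)*(b^4 + 3*b^3 - 10*b^2 - 24*b) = (b - 4)*(b - 3)*(b^3 + 6*b^2 + 8*b) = (b - 4)*(b - 3)*(b + 4)*(b^2 + 2*b) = (b - 4)*(b - 3)*(b + 2)*(b + 4)*(b)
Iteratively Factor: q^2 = (q)*(q)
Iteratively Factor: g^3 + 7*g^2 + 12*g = (g)*(g^2 + 7*g + 12) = g*(g + 3)*(g + 4)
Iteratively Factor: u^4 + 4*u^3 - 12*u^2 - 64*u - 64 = (u + 2)*(u^3 + 2*u^2 - 16*u - 32) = (u - 4)*(u + 2)*(u^2 + 6*u + 8) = (u - 4)*(u + 2)*(u + 4)*(u + 2)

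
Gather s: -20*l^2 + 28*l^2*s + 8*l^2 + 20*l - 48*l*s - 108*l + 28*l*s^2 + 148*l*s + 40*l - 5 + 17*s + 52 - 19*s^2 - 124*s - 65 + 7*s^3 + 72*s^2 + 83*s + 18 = -12*l^2 - 48*l + 7*s^3 + s^2*(28*l + 53) + s*(28*l^2 + 100*l - 24)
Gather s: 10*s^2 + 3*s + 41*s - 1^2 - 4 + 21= 10*s^2 + 44*s + 16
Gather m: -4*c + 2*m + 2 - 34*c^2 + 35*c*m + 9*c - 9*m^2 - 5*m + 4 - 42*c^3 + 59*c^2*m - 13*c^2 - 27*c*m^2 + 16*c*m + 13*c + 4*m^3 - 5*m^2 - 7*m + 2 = -42*c^3 - 47*c^2 + 18*c + 4*m^3 + m^2*(-27*c - 14) + m*(59*c^2 + 51*c - 10) + 8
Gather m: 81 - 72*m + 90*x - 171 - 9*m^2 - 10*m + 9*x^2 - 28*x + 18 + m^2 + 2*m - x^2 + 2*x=-8*m^2 - 80*m + 8*x^2 + 64*x - 72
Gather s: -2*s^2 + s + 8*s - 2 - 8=-2*s^2 + 9*s - 10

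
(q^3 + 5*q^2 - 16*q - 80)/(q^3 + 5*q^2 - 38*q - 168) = (q^2 + q - 20)/(q^2 + q - 42)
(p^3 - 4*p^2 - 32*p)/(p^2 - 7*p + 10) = p*(p^2 - 4*p - 32)/(p^2 - 7*p + 10)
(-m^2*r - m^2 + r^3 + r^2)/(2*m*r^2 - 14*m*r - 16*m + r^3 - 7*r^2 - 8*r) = (-m^2 + r^2)/(2*m*r - 16*m + r^2 - 8*r)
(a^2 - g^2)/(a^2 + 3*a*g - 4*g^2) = (a + g)/(a + 4*g)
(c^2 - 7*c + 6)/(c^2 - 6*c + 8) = (c^2 - 7*c + 6)/(c^2 - 6*c + 8)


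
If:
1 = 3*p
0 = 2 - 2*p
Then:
No Solution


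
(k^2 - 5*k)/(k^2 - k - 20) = k/(k + 4)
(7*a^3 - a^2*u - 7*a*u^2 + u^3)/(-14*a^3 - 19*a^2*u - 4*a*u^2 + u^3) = (-a + u)/(2*a + u)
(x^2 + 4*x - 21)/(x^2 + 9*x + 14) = (x - 3)/(x + 2)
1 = 1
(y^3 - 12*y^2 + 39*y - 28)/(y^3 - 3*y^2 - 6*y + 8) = (y - 7)/(y + 2)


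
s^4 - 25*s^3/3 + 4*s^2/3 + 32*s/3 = s*(s - 8)*(s - 4/3)*(s + 1)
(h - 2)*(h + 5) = h^2 + 3*h - 10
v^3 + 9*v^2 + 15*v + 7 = (v + 1)^2*(v + 7)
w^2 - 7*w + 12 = (w - 4)*(w - 3)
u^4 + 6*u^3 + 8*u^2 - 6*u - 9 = (u - 1)*(u + 1)*(u + 3)^2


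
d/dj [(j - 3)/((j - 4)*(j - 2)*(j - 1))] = 2*(-j^3 + 8*j^2 - 21*j + 17)/(j^6 - 14*j^5 + 77*j^4 - 212*j^3 + 308*j^2 - 224*j + 64)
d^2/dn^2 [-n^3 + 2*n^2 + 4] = 4 - 6*n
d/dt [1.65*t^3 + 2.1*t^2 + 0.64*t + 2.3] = 4.95*t^2 + 4.2*t + 0.64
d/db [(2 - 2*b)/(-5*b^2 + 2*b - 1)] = 2*(-5*b^2 + 10*b - 1)/(25*b^4 - 20*b^3 + 14*b^2 - 4*b + 1)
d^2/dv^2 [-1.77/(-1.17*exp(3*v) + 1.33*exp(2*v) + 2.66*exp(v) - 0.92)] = ((-18.6381*exp(2*v) + 9.4164*exp(v) + 4.7082)*(1.17*exp(3*v) - 1.33*exp(2*v) - 2.66*exp(v) + 0.92) + 1.77*(-7.02*exp(2*v) + 5.32*exp(v) + 5.32)*(-3.51*exp(2*v) + 2.66*exp(v) + 2.66)*exp(v))*exp(v)/(1.17*exp(3*v) - 1.33*exp(2*v) - 2.66*exp(v) + 0.92)^3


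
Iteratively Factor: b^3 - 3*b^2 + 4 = (b + 1)*(b^2 - 4*b + 4) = (b - 2)*(b + 1)*(b - 2)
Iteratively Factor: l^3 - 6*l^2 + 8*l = (l - 2)*(l^2 - 4*l) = l*(l - 2)*(l - 4)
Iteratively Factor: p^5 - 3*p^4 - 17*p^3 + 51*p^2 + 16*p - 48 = (p - 1)*(p^4 - 2*p^3 - 19*p^2 + 32*p + 48) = (p - 3)*(p - 1)*(p^3 + p^2 - 16*p - 16) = (p - 3)*(p - 1)*(p + 4)*(p^2 - 3*p - 4) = (p - 4)*(p - 3)*(p - 1)*(p + 4)*(p + 1)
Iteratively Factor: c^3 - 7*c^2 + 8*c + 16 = (c + 1)*(c^2 - 8*c + 16) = (c - 4)*(c + 1)*(c - 4)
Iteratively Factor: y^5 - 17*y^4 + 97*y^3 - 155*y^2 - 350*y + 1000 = (y - 5)*(y^4 - 12*y^3 + 37*y^2 + 30*y - 200) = (y - 5)*(y - 4)*(y^3 - 8*y^2 + 5*y + 50) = (y - 5)^2*(y - 4)*(y^2 - 3*y - 10) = (y - 5)^3*(y - 4)*(y + 2)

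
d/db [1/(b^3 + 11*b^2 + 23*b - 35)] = (-3*b^2 - 22*b - 23)/(b^3 + 11*b^2 + 23*b - 35)^2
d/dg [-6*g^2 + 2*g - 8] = 2 - 12*g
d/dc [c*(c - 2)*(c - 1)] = 3*c^2 - 6*c + 2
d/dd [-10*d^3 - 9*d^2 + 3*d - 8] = -30*d^2 - 18*d + 3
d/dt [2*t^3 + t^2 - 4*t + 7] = 6*t^2 + 2*t - 4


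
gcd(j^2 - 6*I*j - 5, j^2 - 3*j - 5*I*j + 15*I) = j - 5*I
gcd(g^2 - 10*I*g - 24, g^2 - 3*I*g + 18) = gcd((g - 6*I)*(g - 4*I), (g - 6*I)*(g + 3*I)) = g - 6*I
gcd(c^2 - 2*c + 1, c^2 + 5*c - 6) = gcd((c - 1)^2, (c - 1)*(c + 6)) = c - 1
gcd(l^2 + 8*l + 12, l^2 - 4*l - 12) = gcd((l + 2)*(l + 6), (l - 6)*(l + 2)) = l + 2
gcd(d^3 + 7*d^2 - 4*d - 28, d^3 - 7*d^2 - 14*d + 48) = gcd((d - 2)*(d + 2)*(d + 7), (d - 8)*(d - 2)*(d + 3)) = d - 2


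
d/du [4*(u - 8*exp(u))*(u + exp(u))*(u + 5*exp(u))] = -8*u^2*exp(u) + 12*u^2 - 344*u*exp(2*u) - 16*u*exp(u) - 480*exp(3*u) - 172*exp(2*u)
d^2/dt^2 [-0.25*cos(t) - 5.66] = 0.25*cos(t)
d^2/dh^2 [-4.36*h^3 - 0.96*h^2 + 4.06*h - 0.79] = -26.16*h - 1.92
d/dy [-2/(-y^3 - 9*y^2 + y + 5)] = 2*(-3*y^2 - 18*y + 1)/(y^3 + 9*y^2 - y - 5)^2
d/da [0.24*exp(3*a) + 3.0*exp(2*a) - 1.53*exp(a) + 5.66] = (0.72*exp(2*a) + 6.0*exp(a) - 1.53)*exp(a)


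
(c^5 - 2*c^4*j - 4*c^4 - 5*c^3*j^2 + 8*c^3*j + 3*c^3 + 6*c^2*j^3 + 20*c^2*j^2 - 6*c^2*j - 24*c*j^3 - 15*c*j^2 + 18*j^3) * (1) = c^5 - 2*c^4*j - 4*c^4 - 5*c^3*j^2 + 8*c^3*j + 3*c^3 + 6*c^2*j^3 + 20*c^2*j^2 - 6*c^2*j - 24*c*j^3 - 15*c*j^2 + 18*j^3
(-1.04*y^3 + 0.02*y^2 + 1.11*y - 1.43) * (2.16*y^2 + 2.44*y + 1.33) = -2.2464*y^5 - 2.4944*y^4 + 1.0632*y^3 - 0.3538*y^2 - 2.0129*y - 1.9019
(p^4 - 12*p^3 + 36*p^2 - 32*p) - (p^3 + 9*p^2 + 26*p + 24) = p^4 - 13*p^3 + 27*p^2 - 58*p - 24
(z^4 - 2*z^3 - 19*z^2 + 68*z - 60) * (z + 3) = z^5 + z^4 - 25*z^3 + 11*z^2 + 144*z - 180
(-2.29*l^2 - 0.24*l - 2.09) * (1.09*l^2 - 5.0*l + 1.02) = -2.4961*l^4 + 11.1884*l^3 - 3.4139*l^2 + 10.2052*l - 2.1318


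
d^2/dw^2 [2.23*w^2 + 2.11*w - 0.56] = 4.46000000000000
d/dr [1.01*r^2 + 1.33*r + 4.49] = 2.02*r + 1.33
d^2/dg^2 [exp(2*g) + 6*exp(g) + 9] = (4*exp(g) + 6)*exp(g)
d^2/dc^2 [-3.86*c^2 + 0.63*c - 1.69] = -7.72000000000000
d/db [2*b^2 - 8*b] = 4*b - 8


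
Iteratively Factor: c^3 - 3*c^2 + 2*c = (c)*(c^2 - 3*c + 2) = c*(c - 2)*(c - 1)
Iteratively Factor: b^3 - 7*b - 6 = (b - 3)*(b^2 + 3*b + 2) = (b - 3)*(b + 2)*(b + 1)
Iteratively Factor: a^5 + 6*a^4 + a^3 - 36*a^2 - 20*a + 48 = (a + 4)*(a^4 + 2*a^3 - 7*a^2 - 8*a + 12) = (a + 2)*(a + 4)*(a^3 - 7*a + 6) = (a - 1)*(a + 2)*(a + 4)*(a^2 + a - 6) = (a - 2)*(a - 1)*(a + 2)*(a + 4)*(a + 3)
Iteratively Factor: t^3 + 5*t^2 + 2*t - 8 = (t + 4)*(t^2 + t - 2) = (t - 1)*(t + 4)*(t + 2)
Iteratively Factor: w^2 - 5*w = (w)*(w - 5)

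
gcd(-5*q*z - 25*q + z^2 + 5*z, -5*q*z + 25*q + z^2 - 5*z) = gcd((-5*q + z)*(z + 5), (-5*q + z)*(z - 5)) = -5*q + z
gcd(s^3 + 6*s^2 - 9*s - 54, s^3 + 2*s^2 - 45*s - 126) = s^2 + 9*s + 18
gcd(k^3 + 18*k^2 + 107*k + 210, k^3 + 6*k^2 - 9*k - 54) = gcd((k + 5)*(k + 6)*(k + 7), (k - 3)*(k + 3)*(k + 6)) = k + 6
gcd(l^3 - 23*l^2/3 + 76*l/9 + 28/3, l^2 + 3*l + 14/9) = l + 2/3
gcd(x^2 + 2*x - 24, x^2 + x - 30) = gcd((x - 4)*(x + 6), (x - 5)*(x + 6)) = x + 6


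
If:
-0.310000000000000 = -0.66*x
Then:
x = 0.47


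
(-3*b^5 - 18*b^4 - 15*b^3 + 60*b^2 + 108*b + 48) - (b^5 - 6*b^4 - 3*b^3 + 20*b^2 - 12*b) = -4*b^5 - 12*b^4 - 12*b^3 + 40*b^2 + 120*b + 48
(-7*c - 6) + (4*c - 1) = -3*c - 7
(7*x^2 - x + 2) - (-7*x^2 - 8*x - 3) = 14*x^2 + 7*x + 5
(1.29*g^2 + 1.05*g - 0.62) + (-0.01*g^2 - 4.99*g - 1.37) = 1.28*g^2 - 3.94*g - 1.99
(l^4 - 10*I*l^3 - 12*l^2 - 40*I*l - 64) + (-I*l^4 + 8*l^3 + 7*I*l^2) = l^4 - I*l^4 + 8*l^3 - 10*I*l^3 - 12*l^2 + 7*I*l^2 - 40*I*l - 64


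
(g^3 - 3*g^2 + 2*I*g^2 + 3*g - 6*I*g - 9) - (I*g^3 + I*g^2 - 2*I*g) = g^3 - I*g^3 - 3*g^2 + I*g^2 + 3*g - 4*I*g - 9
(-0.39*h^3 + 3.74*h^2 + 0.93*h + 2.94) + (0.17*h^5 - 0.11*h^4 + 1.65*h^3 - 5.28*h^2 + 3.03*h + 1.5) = 0.17*h^5 - 0.11*h^4 + 1.26*h^3 - 1.54*h^2 + 3.96*h + 4.44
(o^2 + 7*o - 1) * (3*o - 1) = 3*o^3 + 20*o^2 - 10*o + 1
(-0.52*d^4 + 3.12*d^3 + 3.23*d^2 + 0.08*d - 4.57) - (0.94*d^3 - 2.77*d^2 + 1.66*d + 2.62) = -0.52*d^4 + 2.18*d^3 + 6.0*d^2 - 1.58*d - 7.19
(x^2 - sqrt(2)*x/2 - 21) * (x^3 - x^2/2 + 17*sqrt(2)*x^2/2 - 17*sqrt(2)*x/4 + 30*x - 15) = x^5 - x^4/2 + 8*sqrt(2)*x^4 - 4*sqrt(2)*x^3 + x^3/2 - 387*sqrt(2)*x^2/2 - x^2/4 - 630*x + 387*sqrt(2)*x/4 + 315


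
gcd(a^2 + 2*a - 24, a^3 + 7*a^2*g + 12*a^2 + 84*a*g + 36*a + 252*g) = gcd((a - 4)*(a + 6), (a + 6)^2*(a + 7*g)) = a + 6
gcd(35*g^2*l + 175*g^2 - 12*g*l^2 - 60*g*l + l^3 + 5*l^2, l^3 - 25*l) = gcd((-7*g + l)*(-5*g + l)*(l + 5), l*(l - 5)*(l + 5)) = l + 5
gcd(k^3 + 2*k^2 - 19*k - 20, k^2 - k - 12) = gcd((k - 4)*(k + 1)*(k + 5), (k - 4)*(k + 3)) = k - 4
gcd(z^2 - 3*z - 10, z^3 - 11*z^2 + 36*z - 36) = 1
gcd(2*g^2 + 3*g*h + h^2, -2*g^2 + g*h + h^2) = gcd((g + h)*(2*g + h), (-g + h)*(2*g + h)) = 2*g + h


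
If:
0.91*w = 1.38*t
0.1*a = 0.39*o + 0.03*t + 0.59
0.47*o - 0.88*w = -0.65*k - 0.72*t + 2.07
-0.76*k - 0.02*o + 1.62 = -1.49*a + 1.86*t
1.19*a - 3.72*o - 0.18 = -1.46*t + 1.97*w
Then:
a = 11.62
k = 8.73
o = 0.96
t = 6.60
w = 10.01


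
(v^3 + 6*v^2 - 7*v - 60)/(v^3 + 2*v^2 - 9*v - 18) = (v^2 + 9*v + 20)/(v^2 + 5*v + 6)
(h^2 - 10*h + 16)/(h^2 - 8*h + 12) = (h - 8)/(h - 6)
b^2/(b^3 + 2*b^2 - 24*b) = b/(b^2 + 2*b - 24)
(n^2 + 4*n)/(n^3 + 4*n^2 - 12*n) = (n + 4)/(n^2 + 4*n - 12)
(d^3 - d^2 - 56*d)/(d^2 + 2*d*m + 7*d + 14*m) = d*(d - 8)/(d + 2*m)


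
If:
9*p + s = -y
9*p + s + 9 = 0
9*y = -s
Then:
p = 8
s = -81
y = 9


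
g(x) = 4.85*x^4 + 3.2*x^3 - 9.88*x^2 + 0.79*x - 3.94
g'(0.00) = 0.79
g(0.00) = -3.94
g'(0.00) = 0.79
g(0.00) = -3.94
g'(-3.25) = -499.56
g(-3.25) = 320.38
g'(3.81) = 1137.80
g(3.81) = 1054.61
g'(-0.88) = 12.39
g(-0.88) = -11.56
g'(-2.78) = -286.89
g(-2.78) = 138.44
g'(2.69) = 394.73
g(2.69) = 242.93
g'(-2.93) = -346.88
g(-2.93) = 185.88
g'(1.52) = 61.06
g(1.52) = 11.56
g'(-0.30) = 7.06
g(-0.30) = -5.11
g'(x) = 19.4*x^3 + 9.6*x^2 - 19.76*x + 0.79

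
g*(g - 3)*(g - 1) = g^3 - 4*g^2 + 3*g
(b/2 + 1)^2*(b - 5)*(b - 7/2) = b^4/4 - 9*b^3/8 - 25*b^2/8 + 9*b + 35/2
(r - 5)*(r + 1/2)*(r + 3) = r^3 - 3*r^2/2 - 16*r - 15/2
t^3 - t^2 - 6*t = t*(t - 3)*(t + 2)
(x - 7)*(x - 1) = x^2 - 8*x + 7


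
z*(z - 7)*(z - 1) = z^3 - 8*z^2 + 7*z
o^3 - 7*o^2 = o^2*(o - 7)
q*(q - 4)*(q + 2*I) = q^3 - 4*q^2 + 2*I*q^2 - 8*I*q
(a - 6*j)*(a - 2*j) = a^2 - 8*a*j + 12*j^2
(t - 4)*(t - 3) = t^2 - 7*t + 12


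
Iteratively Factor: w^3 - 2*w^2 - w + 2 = (w + 1)*(w^2 - 3*w + 2) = (w - 1)*(w + 1)*(w - 2)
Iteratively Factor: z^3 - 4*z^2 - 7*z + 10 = (z - 5)*(z^2 + z - 2) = (z - 5)*(z - 1)*(z + 2)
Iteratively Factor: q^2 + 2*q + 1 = (q + 1)*(q + 1)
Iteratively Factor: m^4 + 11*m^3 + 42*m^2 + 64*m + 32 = (m + 4)*(m^3 + 7*m^2 + 14*m + 8) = (m + 4)^2*(m^2 + 3*m + 2) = (m + 1)*(m + 4)^2*(m + 2)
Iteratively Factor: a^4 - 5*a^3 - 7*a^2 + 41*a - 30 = (a - 2)*(a^3 - 3*a^2 - 13*a + 15) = (a - 5)*(a - 2)*(a^2 + 2*a - 3) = (a - 5)*(a - 2)*(a + 3)*(a - 1)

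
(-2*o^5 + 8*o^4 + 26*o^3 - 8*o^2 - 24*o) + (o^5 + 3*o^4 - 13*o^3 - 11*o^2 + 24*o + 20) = -o^5 + 11*o^4 + 13*o^3 - 19*o^2 + 20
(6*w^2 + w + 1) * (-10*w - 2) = -60*w^3 - 22*w^2 - 12*w - 2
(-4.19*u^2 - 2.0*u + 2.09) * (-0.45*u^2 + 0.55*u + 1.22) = 1.8855*u^4 - 1.4045*u^3 - 7.1523*u^2 - 1.2905*u + 2.5498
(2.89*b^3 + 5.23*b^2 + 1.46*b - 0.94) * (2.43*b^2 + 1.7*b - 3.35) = 7.0227*b^5 + 17.6219*b^4 + 2.7573*b^3 - 17.3227*b^2 - 6.489*b + 3.149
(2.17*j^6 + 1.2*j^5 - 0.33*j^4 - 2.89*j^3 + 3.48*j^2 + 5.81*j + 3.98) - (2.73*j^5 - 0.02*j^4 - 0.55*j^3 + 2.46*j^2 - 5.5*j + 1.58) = 2.17*j^6 - 1.53*j^5 - 0.31*j^4 - 2.34*j^3 + 1.02*j^2 + 11.31*j + 2.4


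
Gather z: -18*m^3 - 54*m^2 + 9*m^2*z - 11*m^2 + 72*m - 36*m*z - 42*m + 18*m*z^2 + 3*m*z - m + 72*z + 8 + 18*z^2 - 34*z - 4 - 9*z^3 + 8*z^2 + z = -18*m^3 - 65*m^2 + 29*m - 9*z^3 + z^2*(18*m + 26) + z*(9*m^2 - 33*m + 39) + 4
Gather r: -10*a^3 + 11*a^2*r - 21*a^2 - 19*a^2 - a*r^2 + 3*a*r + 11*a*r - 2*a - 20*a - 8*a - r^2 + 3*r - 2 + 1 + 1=-10*a^3 - 40*a^2 - 30*a + r^2*(-a - 1) + r*(11*a^2 + 14*a + 3)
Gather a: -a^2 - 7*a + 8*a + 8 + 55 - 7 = -a^2 + a + 56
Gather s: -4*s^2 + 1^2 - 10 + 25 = 16 - 4*s^2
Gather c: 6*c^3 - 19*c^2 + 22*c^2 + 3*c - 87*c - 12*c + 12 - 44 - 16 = 6*c^3 + 3*c^2 - 96*c - 48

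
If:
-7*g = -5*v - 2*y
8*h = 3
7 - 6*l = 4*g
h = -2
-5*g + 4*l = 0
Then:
No Solution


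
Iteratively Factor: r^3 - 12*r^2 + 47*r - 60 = (r - 3)*(r^2 - 9*r + 20) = (r - 5)*(r - 3)*(r - 4)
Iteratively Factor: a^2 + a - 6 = (a - 2)*(a + 3)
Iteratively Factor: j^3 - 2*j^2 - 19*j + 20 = (j - 1)*(j^2 - j - 20) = (j - 1)*(j + 4)*(j - 5)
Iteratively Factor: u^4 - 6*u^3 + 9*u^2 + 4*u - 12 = (u - 2)*(u^3 - 4*u^2 + u + 6) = (u - 2)^2*(u^2 - 2*u - 3) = (u - 2)^2*(u + 1)*(u - 3)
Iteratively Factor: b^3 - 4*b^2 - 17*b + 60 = (b + 4)*(b^2 - 8*b + 15) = (b - 5)*(b + 4)*(b - 3)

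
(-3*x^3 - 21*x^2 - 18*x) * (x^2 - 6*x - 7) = -3*x^5 - 3*x^4 + 129*x^3 + 255*x^2 + 126*x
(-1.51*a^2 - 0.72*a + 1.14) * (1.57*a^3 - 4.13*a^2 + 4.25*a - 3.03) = -2.3707*a^5 + 5.1059*a^4 - 1.6541*a^3 - 3.1929*a^2 + 7.0266*a - 3.4542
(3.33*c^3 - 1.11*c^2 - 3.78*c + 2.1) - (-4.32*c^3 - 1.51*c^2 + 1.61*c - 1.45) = 7.65*c^3 + 0.4*c^2 - 5.39*c + 3.55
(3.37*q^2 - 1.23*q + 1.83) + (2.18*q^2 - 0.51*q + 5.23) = 5.55*q^2 - 1.74*q + 7.06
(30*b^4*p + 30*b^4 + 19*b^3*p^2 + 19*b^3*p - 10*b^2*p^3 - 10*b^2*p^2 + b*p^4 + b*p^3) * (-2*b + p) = -60*b^5*p - 60*b^5 - 8*b^4*p^2 - 8*b^4*p + 39*b^3*p^3 + 39*b^3*p^2 - 12*b^2*p^4 - 12*b^2*p^3 + b*p^5 + b*p^4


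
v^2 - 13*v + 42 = (v - 7)*(v - 6)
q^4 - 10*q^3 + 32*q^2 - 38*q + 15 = (q - 5)*(q - 3)*(q - 1)^2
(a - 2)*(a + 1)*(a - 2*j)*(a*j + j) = a^4*j - 2*a^3*j^2 - 3*a^2*j + 6*a*j^2 - 2*a*j + 4*j^2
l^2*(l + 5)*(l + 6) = l^4 + 11*l^3 + 30*l^2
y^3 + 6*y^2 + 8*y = y*(y + 2)*(y + 4)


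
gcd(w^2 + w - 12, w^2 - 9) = w - 3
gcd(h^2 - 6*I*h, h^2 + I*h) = h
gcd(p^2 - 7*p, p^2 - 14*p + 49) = p - 7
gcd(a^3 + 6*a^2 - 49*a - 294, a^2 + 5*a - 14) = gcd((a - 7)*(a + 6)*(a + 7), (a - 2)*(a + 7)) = a + 7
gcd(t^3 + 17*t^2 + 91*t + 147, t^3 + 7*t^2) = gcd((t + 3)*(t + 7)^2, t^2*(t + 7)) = t + 7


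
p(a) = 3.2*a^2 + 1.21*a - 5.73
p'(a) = 6.4*a + 1.21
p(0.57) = -4.00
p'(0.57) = 4.86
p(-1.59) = 0.44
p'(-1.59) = -8.97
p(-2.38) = 9.52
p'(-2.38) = -14.02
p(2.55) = 18.16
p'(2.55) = 17.53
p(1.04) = -1.01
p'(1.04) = 7.87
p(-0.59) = -5.33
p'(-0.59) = -2.57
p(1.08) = -0.69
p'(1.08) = 8.12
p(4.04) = 51.39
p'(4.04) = 27.07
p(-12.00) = 440.55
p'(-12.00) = -75.59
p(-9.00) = 242.58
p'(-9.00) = -56.39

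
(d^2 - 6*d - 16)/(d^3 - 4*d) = (d - 8)/(d*(d - 2))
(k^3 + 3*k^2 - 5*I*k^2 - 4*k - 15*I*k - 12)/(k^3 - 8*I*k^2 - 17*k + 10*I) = (k^2 + k*(3 - 4*I) - 12*I)/(k^2 - 7*I*k - 10)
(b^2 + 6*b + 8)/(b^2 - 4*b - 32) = (b + 2)/(b - 8)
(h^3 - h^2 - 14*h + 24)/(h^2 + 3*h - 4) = (h^2 - 5*h + 6)/(h - 1)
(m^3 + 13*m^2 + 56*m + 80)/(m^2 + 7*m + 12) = (m^2 + 9*m + 20)/(m + 3)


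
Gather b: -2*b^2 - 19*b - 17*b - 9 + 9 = -2*b^2 - 36*b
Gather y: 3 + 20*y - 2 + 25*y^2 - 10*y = 25*y^2 + 10*y + 1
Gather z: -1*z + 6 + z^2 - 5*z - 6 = z^2 - 6*z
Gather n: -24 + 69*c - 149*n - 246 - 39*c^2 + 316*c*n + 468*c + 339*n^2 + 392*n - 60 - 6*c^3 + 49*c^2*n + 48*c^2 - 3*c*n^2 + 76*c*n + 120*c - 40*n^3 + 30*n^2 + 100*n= -6*c^3 + 9*c^2 + 657*c - 40*n^3 + n^2*(369 - 3*c) + n*(49*c^2 + 392*c + 343) - 330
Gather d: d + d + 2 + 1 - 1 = 2*d + 2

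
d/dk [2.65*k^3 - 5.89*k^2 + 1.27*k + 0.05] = 7.95*k^2 - 11.78*k + 1.27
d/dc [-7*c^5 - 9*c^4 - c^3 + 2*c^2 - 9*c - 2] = -35*c^4 - 36*c^3 - 3*c^2 + 4*c - 9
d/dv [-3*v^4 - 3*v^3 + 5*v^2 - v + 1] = -12*v^3 - 9*v^2 + 10*v - 1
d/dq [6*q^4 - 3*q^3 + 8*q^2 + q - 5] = 24*q^3 - 9*q^2 + 16*q + 1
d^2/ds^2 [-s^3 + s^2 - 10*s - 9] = 2 - 6*s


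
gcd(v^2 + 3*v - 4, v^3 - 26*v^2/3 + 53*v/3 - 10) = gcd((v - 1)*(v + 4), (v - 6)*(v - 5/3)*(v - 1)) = v - 1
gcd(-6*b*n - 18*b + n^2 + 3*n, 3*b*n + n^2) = 1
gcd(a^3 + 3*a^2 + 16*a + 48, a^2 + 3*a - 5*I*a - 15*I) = a + 3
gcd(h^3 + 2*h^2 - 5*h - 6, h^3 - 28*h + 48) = h - 2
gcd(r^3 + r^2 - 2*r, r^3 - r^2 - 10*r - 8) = r + 2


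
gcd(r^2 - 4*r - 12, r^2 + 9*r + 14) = r + 2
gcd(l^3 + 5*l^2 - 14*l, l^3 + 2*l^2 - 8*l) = l^2 - 2*l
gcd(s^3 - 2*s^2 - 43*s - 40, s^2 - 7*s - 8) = s^2 - 7*s - 8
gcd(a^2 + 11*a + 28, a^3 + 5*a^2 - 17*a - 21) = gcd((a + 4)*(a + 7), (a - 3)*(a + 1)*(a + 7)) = a + 7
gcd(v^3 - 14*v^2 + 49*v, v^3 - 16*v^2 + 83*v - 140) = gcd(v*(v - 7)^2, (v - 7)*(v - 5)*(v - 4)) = v - 7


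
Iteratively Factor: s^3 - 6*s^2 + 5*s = (s)*(s^2 - 6*s + 5) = s*(s - 1)*(s - 5)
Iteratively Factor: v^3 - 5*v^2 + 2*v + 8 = (v - 4)*(v^2 - v - 2) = (v - 4)*(v - 2)*(v + 1)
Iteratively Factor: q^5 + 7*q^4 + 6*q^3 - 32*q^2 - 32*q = (q + 1)*(q^4 + 6*q^3 - 32*q) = (q + 1)*(q + 4)*(q^3 + 2*q^2 - 8*q) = q*(q + 1)*(q + 4)*(q^2 + 2*q - 8) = q*(q + 1)*(q + 4)^2*(q - 2)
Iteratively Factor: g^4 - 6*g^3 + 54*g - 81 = (g + 3)*(g^3 - 9*g^2 + 27*g - 27) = (g - 3)*(g + 3)*(g^2 - 6*g + 9) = (g - 3)^2*(g + 3)*(g - 3)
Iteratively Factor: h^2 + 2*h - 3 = (h - 1)*(h + 3)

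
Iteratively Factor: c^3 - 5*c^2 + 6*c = (c - 3)*(c^2 - 2*c) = (c - 3)*(c - 2)*(c)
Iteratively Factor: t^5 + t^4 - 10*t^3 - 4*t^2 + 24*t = (t - 2)*(t^4 + 3*t^3 - 4*t^2 - 12*t) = (t - 2)^2*(t^3 + 5*t^2 + 6*t) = (t - 2)^2*(t + 2)*(t^2 + 3*t) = t*(t - 2)^2*(t + 2)*(t + 3)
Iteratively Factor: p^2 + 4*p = (p + 4)*(p)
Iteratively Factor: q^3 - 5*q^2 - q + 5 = (q + 1)*(q^2 - 6*q + 5) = (q - 5)*(q + 1)*(q - 1)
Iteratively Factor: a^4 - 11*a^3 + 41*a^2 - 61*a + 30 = (a - 3)*(a^3 - 8*a^2 + 17*a - 10) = (a - 5)*(a - 3)*(a^2 - 3*a + 2) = (a - 5)*(a - 3)*(a - 1)*(a - 2)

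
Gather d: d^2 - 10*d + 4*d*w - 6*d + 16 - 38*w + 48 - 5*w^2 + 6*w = d^2 + d*(4*w - 16) - 5*w^2 - 32*w + 64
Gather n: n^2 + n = n^2 + n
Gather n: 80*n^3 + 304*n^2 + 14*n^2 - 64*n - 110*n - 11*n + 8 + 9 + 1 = 80*n^3 + 318*n^2 - 185*n + 18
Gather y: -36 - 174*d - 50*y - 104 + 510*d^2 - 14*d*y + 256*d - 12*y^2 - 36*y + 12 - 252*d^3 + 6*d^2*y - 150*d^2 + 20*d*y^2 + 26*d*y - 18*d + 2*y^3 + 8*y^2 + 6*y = -252*d^3 + 360*d^2 + 64*d + 2*y^3 + y^2*(20*d - 4) + y*(6*d^2 + 12*d - 80) - 128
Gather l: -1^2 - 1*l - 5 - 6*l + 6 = -7*l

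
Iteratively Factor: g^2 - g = (g)*(g - 1)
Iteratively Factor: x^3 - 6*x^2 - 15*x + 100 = (x - 5)*(x^2 - x - 20) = (x - 5)^2*(x + 4)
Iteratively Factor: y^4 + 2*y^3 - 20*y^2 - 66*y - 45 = (y + 3)*(y^3 - y^2 - 17*y - 15) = (y + 1)*(y + 3)*(y^2 - 2*y - 15) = (y + 1)*(y + 3)^2*(y - 5)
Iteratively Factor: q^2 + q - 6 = (q + 3)*(q - 2)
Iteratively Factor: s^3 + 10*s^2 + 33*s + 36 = (s + 4)*(s^2 + 6*s + 9) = (s + 3)*(s + 4)*(s + 3)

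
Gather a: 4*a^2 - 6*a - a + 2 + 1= 4*a^2 - 7*a + 3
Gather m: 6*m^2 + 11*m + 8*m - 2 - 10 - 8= 6*m^2 + 19*m - 20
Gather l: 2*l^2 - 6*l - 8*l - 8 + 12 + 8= 2*l^2 - 14*l + 12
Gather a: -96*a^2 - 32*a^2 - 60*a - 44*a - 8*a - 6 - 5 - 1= -128*a^2 - 112*a - 12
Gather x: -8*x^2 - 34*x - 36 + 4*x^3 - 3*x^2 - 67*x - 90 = 4*x^3 - 11*x^2 - 101*x - 126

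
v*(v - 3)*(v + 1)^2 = v^4 - v^3 - 5*v^2 - 3*v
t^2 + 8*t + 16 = (t + 4)^2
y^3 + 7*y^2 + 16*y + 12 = (y + 2)^2*(y + 3)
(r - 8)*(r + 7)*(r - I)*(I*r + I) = I*r^4 + r^3 - 57*I*r^2 - 57*r - 56*I*r - 56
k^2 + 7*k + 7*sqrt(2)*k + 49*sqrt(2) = (k + 7)*(k + 7*sqrt(2))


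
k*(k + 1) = k^2 + k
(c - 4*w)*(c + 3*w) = c^2 - c*w - 12*w^2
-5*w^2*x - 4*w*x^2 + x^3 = x*(-5*w + x)*(w + x)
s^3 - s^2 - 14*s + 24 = (s - 3)*(s - 2)*(s + 4)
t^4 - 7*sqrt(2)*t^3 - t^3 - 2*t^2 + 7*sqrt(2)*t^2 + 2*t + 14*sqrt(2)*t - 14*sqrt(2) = (t - 1)*(t - 7*sqrt(2))*(t - sqrt(2))*(t + sqrt(2))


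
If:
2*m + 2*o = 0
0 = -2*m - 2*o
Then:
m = -o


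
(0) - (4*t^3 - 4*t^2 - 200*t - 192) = -4*t^3 + 4*t^2 + 200*t + 192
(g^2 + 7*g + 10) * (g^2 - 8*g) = g^4 - g^3 - 46*g^2 - 80*g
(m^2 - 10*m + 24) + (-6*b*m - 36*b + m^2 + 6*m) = -6*b*m - 36*b + 2*m^2 - 4*m + 24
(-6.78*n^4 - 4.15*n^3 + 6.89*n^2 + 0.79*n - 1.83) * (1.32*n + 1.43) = -8.9496*n^5 - 15.1734*n^4 + 3.1603*n^3 + 10.8955*n^2 - 1.2859*n - 2.6169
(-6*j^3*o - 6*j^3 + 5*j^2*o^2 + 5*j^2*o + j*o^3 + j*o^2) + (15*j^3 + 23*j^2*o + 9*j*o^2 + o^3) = -6*j^3*o + 9*j^3 + 5*j^2*o^2 + 28*j^2*o + j*o^3 + 10*j*o^2 + o^3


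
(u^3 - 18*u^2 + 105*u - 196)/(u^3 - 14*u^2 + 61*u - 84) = (u - 7)/(u - 3)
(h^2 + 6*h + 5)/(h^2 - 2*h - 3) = (h + 5)/(h - 3)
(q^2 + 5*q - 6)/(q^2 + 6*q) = (q - 1)/q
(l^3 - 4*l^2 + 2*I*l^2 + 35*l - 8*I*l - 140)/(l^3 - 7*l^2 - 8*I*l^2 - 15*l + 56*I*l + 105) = (l^2 + l*(-4 + 7*I) - 28*I)/(l^2 - l*(7 + 3*I) + 21*I)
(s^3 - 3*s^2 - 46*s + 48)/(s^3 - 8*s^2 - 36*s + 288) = (s - 1)/(s - 6)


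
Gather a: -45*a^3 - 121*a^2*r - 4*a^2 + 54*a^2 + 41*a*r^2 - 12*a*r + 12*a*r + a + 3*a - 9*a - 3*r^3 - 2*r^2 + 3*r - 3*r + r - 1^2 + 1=-45*a^3 + a^2*(50 - 121*r) + a*(41*r^2 - 5) - 3*r^3 - 2*r^2 + r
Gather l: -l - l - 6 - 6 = -2*l - 12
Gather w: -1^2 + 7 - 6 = 0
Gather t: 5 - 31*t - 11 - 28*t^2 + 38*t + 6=-28*t^2 + 7*t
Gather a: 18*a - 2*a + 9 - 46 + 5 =16*a - 32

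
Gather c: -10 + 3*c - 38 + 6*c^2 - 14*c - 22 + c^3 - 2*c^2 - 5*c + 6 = c^3 + 4*c^2 - 16*c - 64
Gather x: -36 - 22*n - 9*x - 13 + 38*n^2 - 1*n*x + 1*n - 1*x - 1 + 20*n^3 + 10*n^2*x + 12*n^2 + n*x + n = 20*n^3 + 50*n^2 - 20*n + x*(10*n^2 - 10) - 50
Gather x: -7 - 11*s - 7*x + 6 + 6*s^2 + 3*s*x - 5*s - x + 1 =6*s^2 - 16*s + x*(3*s - 8)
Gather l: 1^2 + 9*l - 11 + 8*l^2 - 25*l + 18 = 8*l^2 - 16*l + 8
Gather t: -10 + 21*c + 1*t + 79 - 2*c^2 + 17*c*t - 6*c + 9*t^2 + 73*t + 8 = -2*c^2 + 15*c + 9*t^2 + t*(17*c + 74) + 77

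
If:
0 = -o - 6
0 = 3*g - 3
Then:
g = 1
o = -6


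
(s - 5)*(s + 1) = s^2 - 4*s - 5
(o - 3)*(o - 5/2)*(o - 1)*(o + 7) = o^4 + o^3/2 - 65*o^2/2 + 167*o/2 - 105/2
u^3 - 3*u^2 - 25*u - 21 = (u - 7)*(u + 1)*(u + 3)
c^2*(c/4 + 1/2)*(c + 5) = c^4/4 + 7*c^3/4 + 5*c^2/2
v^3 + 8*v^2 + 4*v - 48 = (v - 2)*(v + 4)*(v + 6)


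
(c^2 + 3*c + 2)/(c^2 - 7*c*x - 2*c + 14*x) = (c^2 + 3*c + 2)/(c^2 - 7*c*x - 2*c + 14*x)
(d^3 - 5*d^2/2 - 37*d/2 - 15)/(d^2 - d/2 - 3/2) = (2*d^2 - 7*d - 30)/(2*d - 3)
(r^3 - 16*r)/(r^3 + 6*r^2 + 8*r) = (r - 4)/(r + 2)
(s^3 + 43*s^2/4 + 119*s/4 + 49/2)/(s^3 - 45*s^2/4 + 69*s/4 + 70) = (s^2 + 9*s + 14)/(s^2 - 13*s + 40)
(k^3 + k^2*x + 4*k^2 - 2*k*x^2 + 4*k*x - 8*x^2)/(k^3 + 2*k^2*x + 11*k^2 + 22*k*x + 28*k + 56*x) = (k - x)/(k + 7)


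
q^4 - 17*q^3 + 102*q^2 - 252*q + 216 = (q - 6)^2*(q - 3)*(q - 2)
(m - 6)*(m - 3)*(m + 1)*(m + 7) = m^4 - m^3 - 47*m^2 + 81*m + 126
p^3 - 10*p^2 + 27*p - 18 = (p - 6)*(p - 3)*(p - 1)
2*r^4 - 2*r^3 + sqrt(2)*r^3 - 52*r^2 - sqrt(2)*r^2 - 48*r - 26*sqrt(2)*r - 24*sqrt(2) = (r - 6)*(r + 4)*(sqrt(2)*r + 1)*(sqrt(2)*r + sqrt(2))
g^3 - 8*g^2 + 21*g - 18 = (g - 3)^2*(g - 2)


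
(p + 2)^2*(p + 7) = p^3 + 11*p^2 + 32*p + 28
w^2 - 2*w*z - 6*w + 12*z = (w - 6)*(w - 2*z)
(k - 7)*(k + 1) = k^2 - 6*k - 7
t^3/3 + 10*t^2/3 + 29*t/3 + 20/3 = (t/3 + 1/3)*(t + 4)*(t + 5)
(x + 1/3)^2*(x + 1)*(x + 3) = x^4 + 14*x^3/3 + 52*x^2/9 + 22*x/9 + 1/3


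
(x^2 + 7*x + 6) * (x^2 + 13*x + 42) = x^4 + 20*x^3 + 139*x^2 + 372*x + 252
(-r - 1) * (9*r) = -9*r^2 - 9*r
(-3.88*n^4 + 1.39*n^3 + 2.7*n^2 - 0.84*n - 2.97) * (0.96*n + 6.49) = -3.7248*n^5 - 23.8468*n^4 + 11.6131*n^3 + 16.7166*n^2 - 8.3028*n - 19.2753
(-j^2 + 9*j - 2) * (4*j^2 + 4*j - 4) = -4*j^4 + 32*j^3 + 32*j^2 - 44*j + 8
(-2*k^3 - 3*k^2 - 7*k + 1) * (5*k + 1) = -10*k^4 - 17*k^3 - 38*k^2 - 2*k + 1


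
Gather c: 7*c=7*c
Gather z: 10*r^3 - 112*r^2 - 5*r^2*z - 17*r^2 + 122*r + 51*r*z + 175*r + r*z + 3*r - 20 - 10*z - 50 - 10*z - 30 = 10*r^3 - 129*r^2 + 300*r + z*(-5*r^2 + 52*r - 20) - 100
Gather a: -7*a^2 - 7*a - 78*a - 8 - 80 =-7*a^2 - 85*a - 88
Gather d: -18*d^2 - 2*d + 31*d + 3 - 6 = -18*d^2 + 29*d - 3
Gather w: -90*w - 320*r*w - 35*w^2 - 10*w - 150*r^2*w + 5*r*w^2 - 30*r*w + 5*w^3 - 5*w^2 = 5*w^3 + w^2*(5*r - 40) + w*(-150*r^2 - 350*r - 100)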